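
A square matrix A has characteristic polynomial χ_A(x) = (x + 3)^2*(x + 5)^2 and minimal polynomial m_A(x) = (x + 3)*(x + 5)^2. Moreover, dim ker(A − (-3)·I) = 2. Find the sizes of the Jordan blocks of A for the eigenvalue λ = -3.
Block sizes for λ = -3: [1, 1]

Step 1 — from the characteristic polynomial, algebraic multiplicity of λ = -3 is 2. From dim ker(A − (-3)·I) = 2, there are exactly 2 Jordan blocks for λ = -3.
Step 2 — from the minimal polynomial, the factor (x + 3) tells us the largest block for λ = -3 has size 1.
Step 3 — with total size 2, 2 blocks, and largest block 1, the block sizes (in nonincreasing order) are [1, 1].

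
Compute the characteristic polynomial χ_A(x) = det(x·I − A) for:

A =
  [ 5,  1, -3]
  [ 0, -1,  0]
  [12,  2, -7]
x^3 + 3*x^2 + 3*x + 1

Expanding det(x·I − A) (e.g. by cofactor expansion or by noting that A is similar to its Jordan form J, which has the same characteristic polynomial as A) gives
  χ_A(x) = x^3 + 3*x^2 + 3*x + 1
which factors as (x + 1)^3. The eigenvalues (with algebraic multiplicities) are λ = -1 with multiplicity 3.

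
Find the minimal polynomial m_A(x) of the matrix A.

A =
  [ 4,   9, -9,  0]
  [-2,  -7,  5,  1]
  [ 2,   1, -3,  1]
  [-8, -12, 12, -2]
x^2 + 4*x + 4

The characteristic polynomial is χ_A(x) = (x + 2)^4, so the eigenvalues are known. The minimal polynomial is
  m_A(x) = Π_λ (x − λ)^{k_λ}
where k_λ is the size of the *largest* Jordan block for λ (equivalently, the smallest k with (A − λI)^k v = 0 for every generalised eigenvector v of λ).

  λ = -2: largest Jordan block has size 2, contributing (x + 2)^2

So m_A(x) = (x + 2)^2 = x^2 + 4*x + 4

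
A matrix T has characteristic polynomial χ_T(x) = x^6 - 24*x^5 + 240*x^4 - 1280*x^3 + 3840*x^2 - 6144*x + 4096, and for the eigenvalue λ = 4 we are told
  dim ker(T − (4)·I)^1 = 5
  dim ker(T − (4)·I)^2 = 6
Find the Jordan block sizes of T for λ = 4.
Block sizes for λ = 4: [2, 1, 1, 1, 1]

From the dimensions of kernels of powers, the number of Jordan blocks of size at least j is d_j − d_{j−1} where d_j = dim ker(N^j) (with d_0 = 0). Computing the differences gives [5, 1].
The number of blocks of size exactly k is (#blocks of size ≥ k) − (#blocks of size ≥ k + 1), so the partition is: 4 block(s) of size 1, 1 block(s) of size 2.
In nonincreasing order the block sizes are [2, 1, 1, 1, 1].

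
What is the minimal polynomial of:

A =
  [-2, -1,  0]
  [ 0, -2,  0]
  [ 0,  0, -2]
x^2 + 4*x + 4

The characteristic polynomial is χ_A(x) = (x + 2)^3, so the eigenvalues are known. The minimal polynomial is
  m_A(x) = Π_λ (x − λ)^{k_λ}
where k_λ is the size of the *largest* Jordan block for λ (equivalently, the smallest k with (A − λI)^k v = 0 for every generalised eigenvector v of λ).

  λ = -2: largest Jordan block has size 2, contributing (x + 2)^2

So m_A(x) = (x + 2)^2 = x^2 + 4*x + 4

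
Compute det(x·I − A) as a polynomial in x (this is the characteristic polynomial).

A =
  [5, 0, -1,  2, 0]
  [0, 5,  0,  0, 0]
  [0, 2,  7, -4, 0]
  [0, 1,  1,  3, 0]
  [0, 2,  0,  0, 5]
x^5 - 25*x^4 + 250*x^3 - 1250*x^2 + 3125*x - 3125

Expanding det(x·I − A) (e.g. by cofactor expansion or by noting that A is similar to its Jordan form J, which has the same characteristic polynomial as A) gives
  χ_A(x) = x^5 - 25*x^4 + 250*x^3 - 1250*x^2 + 3125*x - 3125
which factors as (x - 5)^5. The eigenvalues (with algebraic multiplicities) are λ = 5 with multiplicity 5.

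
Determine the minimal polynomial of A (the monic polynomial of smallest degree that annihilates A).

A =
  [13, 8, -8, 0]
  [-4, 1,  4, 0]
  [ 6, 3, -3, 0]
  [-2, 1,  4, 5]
x^3 - 11*x^2 + 39*x - 45

The characteristic polynomial is χ_A(x) = (x - 5)^2*(x - 3)^2, so the eigenvalues are known. The minimal polynomial is
  m_A(x) = Π_λ (x − λ)^{k_λ}
where k_λ is the size of the *largest* Jordan block for λ (equivalently, the smallest k with (A − λI)^k v = 0 for every generalised eigenvector v of λ).

  λ = 3: largest Jordan block has size 2, contributing (x − 3)^2
  λ = 5: largest Jordan block has size 1, contributing (x − 5)

So m_A(x) = (x - 5)*(x - 3)^2 = x^3 - 11*x^2 + 39*x - 45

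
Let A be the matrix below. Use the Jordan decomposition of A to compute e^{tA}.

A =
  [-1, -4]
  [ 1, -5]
e^{tA} =
  [2*t*exp(-3*t) + exp(-3*t), -4*t*exp(-3*t)]
  [t*exp(-3*t), -2*t*exp(-3*t) + exp(-3*t)]

Strategy: write A = P · J · P⁻¹ where J is a Jordan canonical form, so e^{tA} = P · e^{tJ} · P⁻¹, and e^{tJ} can be computed block-by-block.

A has Jordan form
J =
  [-3,  1]
  [ 0, -3]
(up to reordering of blocks).

Per-block formulas:
  For a 2×2 Jordan block J_2(-3): exp(t · J_2(-3)) = e^(-3t)·(I + t·N), where N is the 2×2 nilpotent shift.

After assembling e^{tJ} and conjugating by P, we get:

e^{tA} =
  [2*t*exp(-3*t) + exp(-3*t), -4*t*exp(-3*t)]
  [t*exp(-3*t), -2*t*exp(-3*t) + exp(-3*t)]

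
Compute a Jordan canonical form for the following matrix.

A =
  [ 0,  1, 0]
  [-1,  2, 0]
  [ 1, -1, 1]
J_2(1) ⊕ J_1(1)

The characteristic polynomial is
  det(x·I − A) = x^3 - 3*x^2 + 3*x - 1 = (x - 1)^3

Eigenvalues and multiplicities (the geometric multiplicity of λ is n − rank(A − λI), which equals the number of Jordan blocks for λ):
  λ = 1: algebraic multiplicity = 3, geometric multiplicity = 2

Determining the block sizes for each eigenvalue:
  λ = 1: 2 blocks summing to 3 forces exactly one block of size 2 and the rest size 1 → block sizes [2, 1]

Assembling the blocks gives a Jordan form
J =
  [1, 1, 0]
  [0, 1, 0]
  [0, 0, 1]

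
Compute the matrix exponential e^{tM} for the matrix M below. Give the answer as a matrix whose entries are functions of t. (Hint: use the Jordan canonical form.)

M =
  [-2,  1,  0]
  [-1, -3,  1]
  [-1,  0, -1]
e^{tM} =
  [-t^2*exp(-2*t)/2 + exp(-2*t), -t^2*exp(-2*t)/2 + t*exp(-2*t), t^2*exp(-2*t)/2]
  [-t*exp(-2*t), -t*exp(-2*t) + exp(-2*t), t*exp(-2*t)]
  [-t^2*exp(-2*t)/2 - t*exp(-2*t), -t^2*exp(-2*t)/2, t^2*exp(-2*t)/2 + t*exp(-2*t) + exp(-2*t)]

Strategy: write M = P · J · P⁻¹ where J is a Jordan canonical form, so e^{tM} = P · e^{tJ} · P⁻¹, and e^{tJ} can be computed block-by-block.

M has Jordan form
J =
  [-2,  1,  0]
  [ 0, -2,  1]
  [ 0,  0, -2]
(up to reordering of blocks).

Per-block formulas:
  For a 3×3 Jordan block J_3(-2): exp(t · J_3(-2)) = e^(-2t)·(I + t·N + (t^2/2)·N^2), where N is the 3×3 nilpotent shift.

After assembling e^{tJ} and conjugating by P, we get:

e^{tM} =
  [-t^2*exp(-2*t)/2 + exp(-2*t), -t^2*exp(-2*t)/2 + t*exp(-2*t), t^2*exp(-2*t)/2]
  [-t*exp(-2*t), -t*exp(-2*t) + exp(-2*t), t*exp(-2*t)]
  [-t^2*exp(-2*t)/2 - t*exp(-2*t), -t^2*exp(-2*t)/2, t^2*exp(-2*t)/2 + t*exp(-2*t) + exp(-2*t)]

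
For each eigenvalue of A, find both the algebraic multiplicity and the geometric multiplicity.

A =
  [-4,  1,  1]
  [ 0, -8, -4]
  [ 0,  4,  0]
λ = -4: alg = 3, geom = 2

Step 1 — factor the characteristic polynomial to read off the algebraic multiplicities:
  χ_A(x) = (x + 4)^3

Step 2 — compute geometric multiplicities via the rank-nullity identity g(λ) = n − rank(A − λI):
  rank(A − (-4)·I) = 1, so dim ker(A − (-4)·I) = n − 1 = 2

Summary:
  λ = -4: algebraic multiplicity = 3, geometric multiplicity = 2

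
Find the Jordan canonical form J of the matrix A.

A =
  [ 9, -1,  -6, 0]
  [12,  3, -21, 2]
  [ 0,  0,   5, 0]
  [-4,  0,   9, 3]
J_3(5) ⊕ J_1(5)

The characteristic polynomial is
  det(x·I − A) = x^4 - 20*x^3 + 150*x^2 - 500*x + 625 = (x - 5)^4

Eigenvalues and multiplicities (the geometric multiplicity of λ is n − rank(A − λI), which equals the number of Jordan blocks for λ):
  λ = 5: algebraic multiplicity = 4, geometric multiplicity = 2

Determining the block sizes for each eigenvalue:
  λ = 5: with am = 4 and gm = 2, the partition is not yet determined (e.g. several partitions of 4 into 2 parts exist). Let N = A − (5)·I. Computing rank(N^1) = 2, rank(N^2) = 1, rank(N^3) = 0; the number of blocks of size ≥ j is rank(N^{j−1}) − rank(N^j), giving [2, 1, 1]. So we have 1 block(s) of size 3, 1 block(s) of size 1 → block sizes [3, 1]

Assembling the blocks gives a Jordan form
J =
  [5, 1, 0, 0]
  [0, 5, 1, 0]
  [0, 0, 5, 0]
  [0, 0, 0, 5]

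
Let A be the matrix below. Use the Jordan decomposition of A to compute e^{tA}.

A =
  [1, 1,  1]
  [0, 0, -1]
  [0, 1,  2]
e^{tA} =
  [exp(t), t*exp(t), t*exp(t)]
  [0, -t*exp(t) + exp(t), -t*exp(t)]
  [0, t*exp(t), t*exp(t) + exp(t)]

Strategy: write A = P · J · P⁻¹ where J is a Jordan canonical form, so e^{tA} = P · e^{tJ} · P⁻¹, and e^{tJ} can be computed block-by-block.

A has Jordan form
J =
  [1, 1, 0]
  [0, 1, 0]
  [0, 0, 1]
(up to reordering of blocks).

Per-block formulas:
  For a 2×2 Jordan block J_2(1): exp(t · J_2(1)) = e^(1t)·(I + t·N), where N is the 2×2 nilpotent shift.
  For a 1×1 block at λ = 1: exp(t · [1]) = [e^(1t)].

After assembling e^{tJ} and conjugating by P, we get:

e^{tA} =
  [exp(t), t*exp(t), t*exp(t)]
  [0, -t*exp(t) + exp(t), -t*exp(t)]
  [0, t*exp(t), t*exp(t) + exp(t)]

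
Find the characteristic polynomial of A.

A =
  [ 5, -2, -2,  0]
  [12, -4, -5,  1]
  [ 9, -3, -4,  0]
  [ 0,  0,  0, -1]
x^4 + 4*x^3 + 6*x^2 + 4*x + 1

Expanding det(x·I − A) (e.g. by cofactor expansion or by noting that A is similar to its Jordan form J, which has the same characteristic polynomial as A) gives
  χ_A(x) = x^4 + 4*x^3 + 6*x^2 + 4*x + 1
which factors as (x + 1)^4. The eigenvalues (with algebraic multiplicities) are λ = -1 with multiplicity 4.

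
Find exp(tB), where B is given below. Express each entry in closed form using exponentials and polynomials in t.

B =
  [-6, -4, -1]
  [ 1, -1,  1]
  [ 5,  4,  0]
e^{tB} =
  [-t*exp(-t) + exp(-5*t), -exp(-t) + exp(-5*t), -t*exp(-t)]
  [t*exp(-t), exp(-t), t*exp(-t)]
  [t*exp(-t) + exp(-t) - exp(-5*t), exp(-t) - exp(-5*t), t*exp(-t) + exp(-t)]

Strategy: write B = P · J · P⁻¹ where J is a Jordan canonical form, so e^{tB} = P · e^{tJ} · P⁻¹, and e^{tJ} can be computed block-by-block.

B has Jordan form
J =
  [-5,  0,  0]
  [ 0, -1,  1]
  [ 0,  0, -1]
(up to reordering of blocks).

Per-block formulas:
  For a 1×1 block at λ = -5: exp(t · [-5]) = [e^(-5t)].
  For a 2×2 Jordan block J_2(-1): exp(t · J_2(-1)) = e^(-1t)·(I + t·N), where N is the 2×2 nilpotent shift.

After assembling e^{tJ} and conjugating by P, we get:

e^{tB} =
  [-t*exp(-t) + exp(-5*t), -exp(-t) + exp(-5*t), -t*exp(-t)]
  [t*exp(-t), exp(-t), t*exp(-t)]
  [t*exp(-t) + exp(-t) - exp(-5*t), exp(-t) - exp(-5*t), t*exp(-t) + exp(-t)]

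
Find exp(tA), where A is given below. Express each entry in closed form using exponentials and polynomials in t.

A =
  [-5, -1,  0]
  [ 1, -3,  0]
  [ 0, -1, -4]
e^{tA} =
  [-t*exp(-4*t) + exp(-4*t), -t*exp(-4*t), 0]
  [t*exp(-4*t), t*exp(-4*t) + exp(-4*t), 0]
  [-t^2*exp(-4*t)/2, -t^2*exp(-4*t)/2 - t*exp(-4*t), exp(-4*t)]

Strategy: write A = P · J · P⁻¹ where J is a Jordan canonical form, so e^{tA} = P · e^{tJ} · P⁻¹, and e^{tJ} can be computed block-by-block.

A has Jordan form
J =
  [-4,  1,  0]
  [ 0, -4,  1]
  [ 0,  0, -4]
(up to reordering of blocks).

Per-block formulas:
  For a 3×3 Jordan block J_3(-4): exp(t · J_3(-4)) = e^(-4t)·(I + t·N + (t^2/2)·N^2), where N is the 3×3 nilpotent shift.

After assembling e^{tJ} and conjugating by P, we get:

e^{tA} =
  [-t*exp(-4*t) + exp(-4*t), -t*exp(-4*t), 0]
  [t*exp(-4*t), t*exp(-4*t) + exp(-4*t), 0]
  [-t^2*exp(-4*t)/2, -t^2*exp(-4*t)/2 - t*exp(-4*t), exp(-4*t)]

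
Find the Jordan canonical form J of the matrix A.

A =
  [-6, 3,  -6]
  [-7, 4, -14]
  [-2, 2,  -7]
J_2(-3) ⊕ J_1(-3)

The characteristic polynomial is
  det(x·I − A) = x^3 + 9*x^2 + 27*x + 27 = (x + 3)^3

Eigenvalues and multiplicities (the geometric multiplicity of λ is n − rank(A − λI), which equals the number of Jordan blocks for λ):
  λ = -3: algebraic multiplicity = 3, geometric multiplicity = 2

Determining the block sizes for each eigenvalue:
  λ = -3: 2 blocks summing to 3 forces exactly one block of size 2 and the rest size 1 → block sizes [2, 1]

Assembling the blocks gives a Jordan form
J =
  [-3,  1,  0]
  [ 0, -3,  0]
  [ 0,  0, -3]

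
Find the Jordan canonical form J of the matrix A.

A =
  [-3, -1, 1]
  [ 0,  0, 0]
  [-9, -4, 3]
J_3(0)

The characteristic polynomial is
  det(x·I − A) = x^3

Eigenvalues and multiplicities (the geometric multiplicity of λ is n − rank(A − λI), which equals the number of Jordan blocks for λ):
  λ = 0: algebraic multiplicity = 3, geometric multiplicity = 1

Determining the block sizes for each eigenvalue:
  λ = 0: one block (gm = 1), so the single block has size am = 3 → block sizes [3]

Assembling the blocks gives a Jordan form
J =
  [0, 1, 0]
  [0, 0, 1]
  [0, 0, 0]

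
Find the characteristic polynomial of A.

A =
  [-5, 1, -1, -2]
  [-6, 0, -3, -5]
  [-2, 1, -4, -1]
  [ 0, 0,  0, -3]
x^4 + 12*x^3 + 54*x^2 + 108*x + 81

Expanding det(x·I − A) (e.g. by cofactor expansion or by noting that A is similar to its Jordan form J, which has the same characteristic polynomial as A) gives
  χ_A(x) = x^4 + 12*x^3 + 54*x^2 + 108*x + 81
which factors as (x + 3)^4. The eigenvalues (with algebraic multiplicities) are λ = -3 with multiplicity 4.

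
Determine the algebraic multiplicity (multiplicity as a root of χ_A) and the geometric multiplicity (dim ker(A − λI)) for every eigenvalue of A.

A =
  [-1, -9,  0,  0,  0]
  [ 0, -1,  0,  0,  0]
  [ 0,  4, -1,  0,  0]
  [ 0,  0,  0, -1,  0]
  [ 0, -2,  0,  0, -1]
λ = -1: alg = 5, geom = 4

Step 1 — factor the characteristic polynomial to read off the algebraic multiplicities:
  χ_A(x) = (x + 1)^5

Step 2 — compute geometric multiplicities via the rank-nullity identity g(λ) = n − rank(A − λI):
  rank(A − (-1)·I) = 1, so dim ker(A − (-1)·I) = n − 1 = 4

Summary:
  λ = -1: algebraic multiplicity = 5, geometric multiplicity = 4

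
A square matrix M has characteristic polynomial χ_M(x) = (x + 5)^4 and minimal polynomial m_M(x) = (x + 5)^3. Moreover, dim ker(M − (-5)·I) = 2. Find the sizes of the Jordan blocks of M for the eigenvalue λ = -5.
Block sizes for λ = -5: [3, 1]

Step 1 — from the characteristic polynomial, algebraic multiplicity of λ = -5 is 4. From dim ker(M − (-5)·I) = 2, there are exactly 2 Jordan blocks for λ = -5.
Step 2 — from the minimal polynomial, the factor (x + 5)^3 tells us the largest block for λ = -5 has size 3.
Step 3 — with total size 4, 2 blocks, and largest block 3, the block sizes (in nonincreasing order) are [3, 1].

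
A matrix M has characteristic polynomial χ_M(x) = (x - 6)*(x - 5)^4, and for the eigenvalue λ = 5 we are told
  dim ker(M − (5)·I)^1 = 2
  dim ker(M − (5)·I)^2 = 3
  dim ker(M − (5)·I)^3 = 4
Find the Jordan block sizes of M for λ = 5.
Block sizes for λ = 5: [3, 1]

From the dimensions of kernels of powers, the number of Jordan blocks of size at least j is d_j − d_{j−1} where d_j = dim ker(N^j) (with d_0 = 0). Computing the differences gives [2, 1, 1].
The number of blocks of size exactly k is (#blocks of size ≥ k) − (#blocks of size ≥ k + 1), so the partition is: 1 block(s) of size 1, 1 block(s) of size 3.
In nonincreasing order the block sizes are [3, 1].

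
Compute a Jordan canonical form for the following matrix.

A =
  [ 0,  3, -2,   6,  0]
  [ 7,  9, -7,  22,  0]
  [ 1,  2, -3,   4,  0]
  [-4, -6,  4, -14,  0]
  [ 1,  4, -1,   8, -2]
J_3(-2) ⊕ J_1(-2) ⊕ J_1(-2)

The characteristic polynomial is
  det(x·I − A) = x^5 + 10*x^4 + 40*x^3 + 80*x^2 + 80*x + 32 = (x + 2)^5

Eigenvalues and multiplicities (the geometric multiplicity of λ is n − rank(A − λI), which equals the number of Jordan blocks for λ):
  λ = -2: algebraic multiplicity = 5, geometric multiplicity = 3

Determining the block sizes for each eigenvalue:
  λ = -2: with am = 5 and gm = 3, the partition is not yet determined (e.g. several partitions of 5 into 3 parts exist). Let N = A − (-2)·I. Computing rank(N^1) = 2, rank(N^2) = 1, rank(N^3) = 0; the number of blocks of size ≥ j is rank(N^{j−1}) − rank(N^j), giving [3, 1, 1]. So we have 1 block(s) of size 3, 2 block(s) of size 1 → block sizes [3, 1, 1]

Assembling the blocks gives a Jordan form
J =
  [-2,  1,  0,  0,  0]
  [ 0, -2,  1,  0,  0]
  [ 0,  0, -2,  0,  0]
  [ 0,  0,  0, -2,  0]
  [ 0,  0,  0,  0, -2]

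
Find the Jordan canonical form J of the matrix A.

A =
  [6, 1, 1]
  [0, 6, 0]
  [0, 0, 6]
J_2(6) ⊕ J_1(6)

The characteristic polynomial is
  det(x·I − A) = x^3 - 18*x^2 + 108*x - 216 = (x - 6)^3

Eigenvalues and multiplicities (the geometric multiplicity of λ is n − rank(A − λI), which equals the number of Jordan blocks for λ):
  λ = 6: algebraic multiplicity = 3, geometric multiplicity = 2

Determining the block sizes for each eigenvalue:
  λ = 6: 2 blocks summing to 3 forces exactly one block of size 2 and the rest size 1 → block sizes [2, 1]

Assembling the blocks gives a Jordan form
J =
  [6, 1, 0]
  [0, 6, 0]
  [0, 0, 6]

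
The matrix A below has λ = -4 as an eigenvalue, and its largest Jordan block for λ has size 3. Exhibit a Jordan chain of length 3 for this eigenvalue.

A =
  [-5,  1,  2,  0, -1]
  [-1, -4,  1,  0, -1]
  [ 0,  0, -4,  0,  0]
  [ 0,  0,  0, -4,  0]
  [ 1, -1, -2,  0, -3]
A Jordan chain for λ = -4 of length 3:
v_1 = (-1, 0, 0, 0, 1)ᵀ
v_2 = (-1, -1, 0, 0, 1)ᵀ
v_3 = (1, 0, 0, 0, 0)ᵀ

Let N = A − (-4)·I. We want v_3 with N^3 v_3 = 0 but N^2 v_3 ≠ 0; then v_{j-1} := N · v_j for j = 3, …, 2.

Pick v_3 = (1, 0, 0, 0, 0)ᵀ.
Then v_2 = N · v_3 = (-1, -1, 0, 0, 1)ᵀ.
Then v_1 = N · v_2 = (-1, 0, 0, 0, 1)ᵀ.

Sanity check: (A − (-4)·I) v_1 = (0, 0, 0, 0, 0)ᵀ = 0. ✓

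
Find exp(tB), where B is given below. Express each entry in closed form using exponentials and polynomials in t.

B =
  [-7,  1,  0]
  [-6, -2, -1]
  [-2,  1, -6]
e^{tB} =
  [-t^2*exp(-5*t) - 2*t*exp(-5*t) + exp(-5*t), t^2*exp(-5*t)/2 + t*exp(-5*t), -t^2*exp(-5*t)/2]
  [-2*t^2*exp(-5*t) - 6*t*exp(-5*t), t^2*exp(-5*t) + 3*t*exp(-5*t) + exp(-5*t), -t^2*exp(-5*t) - t*exp(-5*t)]
  [-2*t*exp(-5*t), t*exp(-5*t), -t*exp(-5*t) + exp(-5*t)]

Strategy: write B = P · J · P⁻¹ where J is a Jordan canonical form, so e^{tB} = P · e^{tJ} · P⁻¹, and e^{tJ} can be computed block-by-block.

B has Jordan form
J =
  [-5,  1,  0]
  [ 0, -5,  1]
  [ 0,  0, -5]
(up to reordering of blocks).

Per-block formulas:
  For a 3×3 Jordan block J_3(-5): exp(t · J_3(-5)) = e^(-5t)·(I + t·N + (t^2/2)·N^2), where N is the 3×3 nilpotent shift.

After assembling e^{tJ} and conjugating by P, we get:

e^{tB} =
  [-t^2*exp(-5*t) - 2*t*exp(-5*t) + exp(-5*t), t^2*exp(-5*t)/2 + t*exp(-5*t), -t^2*exp(-5*t)/2]
  [-2*t^2*exp(-5*t) - 6*t*exp(-5*t), t^2*exp(-5*t) + 3*t*exp(-5*t) + exp(-5*t), -t^2*exp(-5*t) - t*exp(-5*t)]
  [-2*t*exp(-5*t), t*exp(-5*t), -t*exp(-5*t) + exp(-5*t)]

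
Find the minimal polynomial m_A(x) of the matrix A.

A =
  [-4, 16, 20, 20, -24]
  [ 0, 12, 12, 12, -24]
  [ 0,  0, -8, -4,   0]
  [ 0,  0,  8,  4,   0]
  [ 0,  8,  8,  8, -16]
x^2 + 4*x

The characteristic polynomial is χ_A(x) = x^2*(x + 4)^3, so the eigenvalues are known. The minimal polynomial is
  m_A(x) = Π_λ (x − λ)^{k_λ}
where k_λ is the size of the *largest* Jordan block for λ (equivalently, the smallest k with (A − λI)^k v = 0 for every generalised eigenvector v of λ).

  λ = -4: largest Jordan block has size 1, contributing (x + 4)
  λ = 0: largest Jordan block has size 1, contributing (x − 0)

So m_A(x) = x*(x + 4) = x^2 + 4*x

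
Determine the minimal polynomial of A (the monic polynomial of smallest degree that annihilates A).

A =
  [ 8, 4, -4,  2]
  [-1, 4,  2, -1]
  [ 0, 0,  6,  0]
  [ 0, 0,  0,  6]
x^2 - 12*x + 36

The characteristic polynomial is χ_A(x) = (x - 6)^4, so the eigenvalues are known. The minimal polynomial is
  m_A(x) = Π_λ (x − λ)^{k_λ}
where k_λ is the size of the *largest* Jordan block for λ (equivalently, the smallest k with (A − λI)^k v = 0 for every generalised eigenvector v of λ).

  λ = 6: largest Jordan block has size 2, contributing (x − 6)^2

So m_A(x) = (x - 6)^2 = x^2 - 12*x + 36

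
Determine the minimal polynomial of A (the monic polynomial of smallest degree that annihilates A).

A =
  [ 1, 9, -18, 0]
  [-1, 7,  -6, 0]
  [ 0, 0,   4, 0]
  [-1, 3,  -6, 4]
x^2 - 8*x + 16

The characteristic polynomial is χ_A(x) = (x - 4)^4, so the eigenvalues are known. The minimal polynomial is
  m_A(x) = Π_λ (x − λ)^{k_λ}
where k_λ is the size of the *largest* Jordan block for λ (equivalently, the smallest k with (A − λI)^k v = 0 for every generalised eigenvector v of λ).

  λ = 4: largest Jordan block has size 2, contributing (x − 4)^2

So m_A(x) = (x - 4)^2 = x^2 - 8*x + 16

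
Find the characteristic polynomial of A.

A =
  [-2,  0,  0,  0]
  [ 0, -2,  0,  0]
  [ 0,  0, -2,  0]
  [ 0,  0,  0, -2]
x^4 + 8*x^3 + 24*x^2 + 32*x + 16

Expanding det(x·I − A) (e.g. by cofactor expansion or by noting that A is similar to its Jordan form J, which has the same characteristic polynomial as A) gives
  χ_A(x) = x^4 + 8*x^3 + 24*x^2 + 32*x + 16
which factors as (x + 2)^4. The eigenvalues (with algebraic multiplicities) are λ = -2 with multiplicity 4.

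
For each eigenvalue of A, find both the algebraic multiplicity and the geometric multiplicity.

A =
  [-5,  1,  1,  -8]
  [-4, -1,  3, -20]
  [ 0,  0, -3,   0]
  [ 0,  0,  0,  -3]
λ = -3: alg = 4, geom = 2

Step 1 — factor the characteristic polynomial to read off the algebraic multiplicities:
  χ_A(x) = (x + 3)^4

Step 2 — compute geometric multiplicities via the rank-nullity identity g(λ) = n − rank(A − λI):
  rank(A − (-3)·I) = 2, so dim ker(A − (-3)·I) = n − 2 = 2

Summary:
  λ = -3: algebraic multiplicity = 4, geometric multiplicity = 2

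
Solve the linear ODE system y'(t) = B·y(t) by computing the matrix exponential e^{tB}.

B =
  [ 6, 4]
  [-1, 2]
e^{tB} =
  [2*t*exp(4*t) + exp(4*t), 4*t*exp(4*t)]
  [-t*exp(4*t), -2*t*exp(4*t) + exp(4*t)]

Strategy: write B = P · J · P⁻¹ where J is a Jordan canonical form, so e^{tB} = P · e^{tJ} · P⁻¹, and e^{tJ} can be computed block-by-block.

B has Jordan form
J =
  [4, 1]
  [0, 4]
(up to reordering of blocks).

Per-block formulas:
  For a 2×2 Jordan block J_2(4): exp(t · J_2(4)) = e^(4t)·(I + t·N), where N is the 2×2 nilpotent shift.

After assembling e^{tJ} and conjugating by P, we get:

e^{tB} =
  [2*t*exp(4*t) + exp(4*t), 4*t*exp(4*t)]
  [-t*exp(4*t), -2*t*exp(4*t) + exp(4*t)]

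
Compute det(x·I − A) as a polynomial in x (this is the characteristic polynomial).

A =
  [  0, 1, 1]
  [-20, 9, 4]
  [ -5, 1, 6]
x^3 - 15*x^2 + 75*x - 125

Expanding det(x·I − A) (e.g. by cofactor expansion or by noting that A is similar to its Jordan form J, which has the same characteristic polynomial as A) gives
  χ_A(x) = x^3 - 15*x^2 + 75*x - 125
which factors as (x - 5)^3. The eigenvalues (with algebraic multiplicities) are λ = 5 with multiplicity 3.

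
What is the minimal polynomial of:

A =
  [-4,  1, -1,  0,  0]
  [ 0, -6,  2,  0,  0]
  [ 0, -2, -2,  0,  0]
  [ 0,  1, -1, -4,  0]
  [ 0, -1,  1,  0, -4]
x^2 + 8*x + 16

The characteristic polynomial is χ_A(x) = (x + 4)^5, so the eigenvalues are known. The minimal polynomial is
  m_A(x) = Π_λ (x − λ)^{k_λ}
where k_λ is the size of the *largest* Jordan block for λ (equivalently, the smallest k with (A − λI)^k v = 0 for every generalised eigenvector v of λ).

  λ = -4: largest Jordan block has size 2, contributing (x + 4)^2

So m_A(x) = (x + 4)^2 = x^2 + 8*x + 16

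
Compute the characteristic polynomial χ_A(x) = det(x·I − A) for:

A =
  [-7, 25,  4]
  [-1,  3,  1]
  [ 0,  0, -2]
x^3 + 6*x^2 + 12*x + 8

Expanding det(x·I − A) (e.g. by cofactor expansion or by noting that A is similar to its Jordan form J, which has the same characteristic polynomial as A) gives
  χ_A(x) = x^3 + 6*x^2 + 12*x + 8
which factors as (x + 2)^3. The eigenvalues (with algebraic multiplicities) are λ = -2 with multiplicity 3.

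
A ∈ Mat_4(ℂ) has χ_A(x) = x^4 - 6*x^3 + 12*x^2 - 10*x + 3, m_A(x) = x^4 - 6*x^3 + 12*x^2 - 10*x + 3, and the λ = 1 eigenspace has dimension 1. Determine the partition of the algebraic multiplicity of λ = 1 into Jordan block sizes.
Block sizes for λ = 1: [3]

Step 1 — from the characteristic polynomial, algebraic multiplicity of λ = 1 is 3. From dim ker(A − (1)·I) = 1, there are exactly 1 Jordan blocks for λ = 1.
Step 2 — from the minimal polynomial, the factor (x − 1)^3 tells us the largest block for λ = 1 has size 3.
Step 3 — with total size 3, 1 blocks, and largest block 3, the block sizes (in nonincreasing order) are [3].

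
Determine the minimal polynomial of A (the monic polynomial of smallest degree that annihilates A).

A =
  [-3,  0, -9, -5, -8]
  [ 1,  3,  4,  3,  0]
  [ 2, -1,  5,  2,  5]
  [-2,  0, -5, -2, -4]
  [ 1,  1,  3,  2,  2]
x^3 - 3*x^2 + 3*x - 1

The characteristic polynomial is χ_A(x) = (x - 1)^5, so the eigenvalues are known. The minimal polynomial is
  m_A(x) = Π_λ (x − λ)^{k_λ}
where k_λ is the size of the *largest* Jordan block for λ (equivalently, the smallest k with (A − λI)^k v = 0 for every generalised eigenvector v of λ).

  λ = 1: largest Jordan block has size 3, contributing (x − 1)^3

So m_A(x) = (x - 1)^3 = x^3 - 3*x^2 + 3*x - 1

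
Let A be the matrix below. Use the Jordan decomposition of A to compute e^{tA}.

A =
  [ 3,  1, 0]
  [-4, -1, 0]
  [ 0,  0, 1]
e^{tA} =
  [2*t*exp(t) + exp(t), t*exp(t), 0]
  [-4*t*exp(t), -2*t*exp(t) + exp(t), 0]
  [0, 0, exp(t)]

Strategy: write A = P · J · P⁻¹ where J is a Jordan canonical form, so e^{tA} = P · e^{tJ} · P⁻¹, and e^{tJ} can be computed block-by-block.

A has Jordan form
J =
  [1, 1, 0]
  [0, 1, 0]
  [0, 0, 1]
(up to reordering of blocks).

Per-block formulas:
  For a 2×2 Jordan block J_2(1): exp(t · J_2(1)) = e^(1t)·(I + t·N), where N is the 2×2 nilpotent shift.
  For a 1×1 block at λ = 1: exp(t · [1]) = [e^(1t)].

After assembling e^{tJ} and conjugating by P, we get:

e^{tA} =
  [2*t*exp(t) + exp(t), t*exp(t), 0]
  [-4*t*exp(t), -2*t*exp(t) + exp(t), 0]
  [0, 0, exp(t)]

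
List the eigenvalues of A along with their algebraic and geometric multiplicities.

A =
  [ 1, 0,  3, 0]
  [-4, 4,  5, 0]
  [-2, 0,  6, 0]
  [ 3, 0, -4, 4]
λ = 3: alg = 1, geom = 1; λ = 4: alg = 3, geom = 2

Step 1 — factor the characteristic polynomial to read off the algebraic multiplicities:
  χ_A(x) = (x - 4)^3*(x - 3)

Step 2 — compute geometric multiplicities via the rank-nullity identity g(λ) = n − rank(A − λI):
  rank(A − (3)·I) = 3, so dim ker(A − (3)·I) = n − 3 = 1
  rank(A − (4)·I) = 2, so dim ker(A − (4)·I) = n − 2 = 2

Summary:
  λ = 3: algebraic multiplicity = 1, geometric multiplicity = 1
  λ = 4: algebraic multiplicity = 3, geometric multiplicity = 2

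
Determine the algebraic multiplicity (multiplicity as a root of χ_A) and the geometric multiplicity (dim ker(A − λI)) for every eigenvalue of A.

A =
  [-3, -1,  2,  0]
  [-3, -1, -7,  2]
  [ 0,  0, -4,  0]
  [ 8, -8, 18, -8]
λ = -4: alg = 4, geom = 2

Step 1 — factor the characteristic polynomial to read off the algebraic multiplicities:
  χ_A(x) = (x + 4)^4

Step 2 — compute geometric multiplicities via the rank-nullity identity g(λ) = n − rank(A − λI):
  rank(A − (-4)·I) = 2, so dim ker(A − (-4)·I) = n − 2 = 2

Summary:
  λ = -4: algebraic multiplicity = 4, geometric multiplicity = 2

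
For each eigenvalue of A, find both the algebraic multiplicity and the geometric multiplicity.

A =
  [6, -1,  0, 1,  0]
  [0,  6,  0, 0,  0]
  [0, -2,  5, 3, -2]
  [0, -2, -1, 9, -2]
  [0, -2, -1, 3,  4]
λ = 6: alg = 5, geom = 3

Step 1 — factor the characteristic polynomial to read off the algebraic multiplicities:
  χ_A(x) = (x - 6)^5

Step 2 — compute geometric multiplicities via the rank-nullity identity g(λ) = n − rank(A − λI):
  rank(A − (6)·I) = 2, so dim ker(A − (6)·I) = n − 2 = 3

Summary:
  λ = 6: algebraic multiplicity = 5, geometric multiplicity = 3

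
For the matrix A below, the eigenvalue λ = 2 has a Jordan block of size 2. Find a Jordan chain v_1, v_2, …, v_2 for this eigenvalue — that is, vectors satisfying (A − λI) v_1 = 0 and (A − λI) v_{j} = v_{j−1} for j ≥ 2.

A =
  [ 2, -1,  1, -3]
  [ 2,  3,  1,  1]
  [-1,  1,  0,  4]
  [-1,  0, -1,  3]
A Jordan chain for λ = 2 of length 2:
v_1 = (0, 2, -1, -1)ᵀ
v_2 = (1, 0, 0, 0)ᵀ

Let N = A − (2)·I. We want v_2 with N^2 v_2 = 0 but N^1 v_2 ≠ 0; then v_{j-1} := N · v_j for j = 2, …, 2.

Pick v_2 = (1, 0, 0, 0)ᵀ.
Then v_1 = N · v_2 = (0, 2, -1, -1)ᵀ.

Sanity check: (A − (2)·I) v_1 = (0, 0, 0, 0)ᵀ = 0. ✓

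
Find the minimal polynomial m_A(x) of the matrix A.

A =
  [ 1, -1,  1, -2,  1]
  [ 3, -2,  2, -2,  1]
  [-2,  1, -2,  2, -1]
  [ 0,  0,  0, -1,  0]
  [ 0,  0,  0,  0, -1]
x^3 + 3*x^2 + 3*x + 1

The characteristic polynomial is χ_A(x) = (x + 1)^5, so the eigenvalues are known. The minimal polynomial is
  m_A(x) = Π_λ (x − λ)^{k_λ}
where k_λ is the size of the *largest* Jordan block for λ (equivalently, the smallest k with (A − λI)^k v = 0 for every generalised eigenvector v of λ).

  λ = -1: largest Jordan block has size 3, contributing (x + 1)^3

So m_A(x) = (x + 1)^3 = x^3 + 3*x^2 + 3*x + 1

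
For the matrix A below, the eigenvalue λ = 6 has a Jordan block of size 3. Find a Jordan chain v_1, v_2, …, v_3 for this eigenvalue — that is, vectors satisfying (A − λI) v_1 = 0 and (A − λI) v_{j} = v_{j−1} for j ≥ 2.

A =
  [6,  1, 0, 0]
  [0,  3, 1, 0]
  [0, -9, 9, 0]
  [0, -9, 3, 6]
A Jordan chain for λ = 6 of length 3:
v_1 = (-3, 0, 0, 0)ᵀ
v_2 = (1, -3, -9, -9)ᵀ
v_3 = (0, 1, 0, 0)ᵀ

Let N = A − (6)·I. We want v_3 with N^3 v_3 = 0 but N^2 v_3 ≠ 0; then v_{j-1} := N · v_j for j = 3, …, 2.

Pick v_3 = (0, 1, 0, 0)ᵀ.
Then v_2 = N · v_3 = (1, -3, -9, -9)ᵀ.
Then v_1 = N · v_2 = (-3, 0, 0, 0)ᵀ.

Sanity check: (A − (6)·I) v_1 = (0, 0, 0, 0)ᵀ = 0. ✓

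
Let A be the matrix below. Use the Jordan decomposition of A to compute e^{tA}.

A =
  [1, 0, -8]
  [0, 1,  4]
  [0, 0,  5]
e^{tA} =
  [exp(t), 0, -2*exp(5*t) + 2*exp(t)]
  [0, exp(t), exp(5*t) - exp(t)]
  [0, 0, exp(5*t)]

Strategy: write A = P · J · P⁻¹ where J is a Jordan canonical form, so e^{tA} = P · e^{tJ} · P⁻¹, and e^{tJ} can be computed block-by-block.

A has Jordan form
J =
  [1, 0, 0]
  [0, 1, 0]
  [0, 0, 5]
(up to reordering of blocks).

Per-block formulas:
  For a 1×1 block at λ = 5: exp(t · [5]) = [e^(5t)].
  For a 1×1 block at λ = 1: exp(t · [1]) = [e^(1t)].

After assembling e^{tJ} and conjugating by P, we get:

e^{tA} =
  [exp(t), 0, -2*exp(5*t) + 2*exp(t)]
  [0, exp(t), exp(5*t) - exp(t)]
  [0, 0, exp(5*t)]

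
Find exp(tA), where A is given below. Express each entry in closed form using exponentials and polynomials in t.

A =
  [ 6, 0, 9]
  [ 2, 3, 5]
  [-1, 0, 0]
e^{tA} =
  [3*t*exp(3*t) + exp(3*t), 0, 9*t*exp(3*t)]
  [t^2*exp(3*t)/2 + 2*t*exp(3*t), exp(3*t), 3*t^2*exp(3*t)/2 + 5*t*exp(3*t)]
  [-t*exp(3*t), 0, -3*t*exp(3*t) + exp(3*t)]

Strategy: write A = P · J · P⁻¹ where J is a Jordan canonical form, so e^{tA} = P · e^{tJ} · P⁻¹, and e^{tJ} can be computed block-by-block.

A has Jordan form
J =
  [3, 1, 0]
  [0, 3, 1]
  [0, 0, 3]
(up to reordering of blocks).

Per-block formulas:
  For a 3×3 Jordan block J_3(3): exp(t · J_3(3)) = e^(3t)·(I + t·N + (t^2/2)·N^2), where N is the 3×3 nilpotent shift.

After assembling e^{tJ} and conjugating by P, we get:

e^{tA} =
  [3*t*exp(3*t) + exp(3*t), 0, 9*t*exp(3*t)]
  [t^2*exp(3*t)/2 + 2*t*exp(3*t), exp(3*t), 3*t^2*exp(3*t)/2 + 5*t*exp(3*t)]
  [-t*exp(3*t), 0, -3*t*exp(3*t) + exp(3*t)]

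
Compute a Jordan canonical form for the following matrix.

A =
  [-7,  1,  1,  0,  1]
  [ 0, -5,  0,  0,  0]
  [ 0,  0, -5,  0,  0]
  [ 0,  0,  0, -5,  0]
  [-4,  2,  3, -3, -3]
J_3(-5) ⊕ J_1(-5) ⊕ J_1(-5)

The characteristic polynomial is
  det(x·I − A) = x^5 + 25*x^4 + 250*x^3 + 1250*x^2 + 3125*x + 3125 = (x + 5)^5

Eigenvalues and multiplicities (the geometric multiplicity of λ is n − rank(A − λI), which equals the number of Jordan blocks for λ):
  λ = -5: algebraic multiplicity = 5, geometric multiplicity = 3

Determining the block sizes for each eigenvalue:
  λ = -5: with am = 5 and gm = 3, the partition is not yet determined (e.g. several partitions of 5 into 3 parts exist). Let N = A − (-5)·I. Computing rank(N^1) = 2, rank(N^2) = 1, rank(N^3) = 0; the number of blocks of size ≥ j is rank(N^{j−1}) − rank(N^j), giving [3, 1, 1]. So we have 1 block(s) of size 3, 2 block(s) of size 1 → block sizes [3, 1, 1]

Assembling the blocks gives a Jordan form
J =
  [-5,  1,  0,  0,  0]
  [ 0, -5,  1,  0,  0]
  [ 0,  0, -5,  0,  0]
  [ 0,  0,  0, -5,  0]
  [ 0,  0,  0,  0, -5]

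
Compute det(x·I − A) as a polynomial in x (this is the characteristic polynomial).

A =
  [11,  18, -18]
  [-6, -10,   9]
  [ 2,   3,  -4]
x^3 + 3*x^2 + 3*x + 1

Expanding det(x·I − A) (e.g. by cofactor expansion or by noting that A is similar to its Jordan form J, which has the same characteristic polynomial as A) gives
  χ_A(x) = x^3 + 3*x^2 + 3*x + 1
which factors as (x + 1)^3. The eigenvalues (with algebraic multiplicities) are λ = -1 with multiplicity 3.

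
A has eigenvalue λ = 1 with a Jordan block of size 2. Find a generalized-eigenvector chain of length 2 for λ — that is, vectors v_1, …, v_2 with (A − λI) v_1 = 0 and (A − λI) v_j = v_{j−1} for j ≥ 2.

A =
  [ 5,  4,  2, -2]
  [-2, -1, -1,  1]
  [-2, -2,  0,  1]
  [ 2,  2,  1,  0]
A Jordan chain for λ = 1 of length 2:
v_1 = (4, -2, -2, 2)ᵀ
v_2 = (1, 0, 0, 0)ᵀ

Let N = A − (1)·I. We want v_2 with N^2 v_2 = 0 but N^1 v_2 ≠ 0; then v_{j-1} := N · v_j for j = 2, …, 2.

Pick v_2 = (1, 0, 0, 0)ᵀ.
Then v_1 = N · v_2 = (4, -2, -2, 2)ᵀ.

Sanity check: (A − (1)·I) v_1 = (0, 0, 0, 0)ᵀ = 0. ✓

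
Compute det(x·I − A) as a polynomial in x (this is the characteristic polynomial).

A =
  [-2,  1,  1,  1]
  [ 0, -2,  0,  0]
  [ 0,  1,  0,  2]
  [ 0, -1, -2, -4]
x^4 + 8*x^3 + 24*x^2 + 32*x + 16

Expanding det(x·I − A) (e.g. by cofactor expansion or by noting that A is similar to its Jordan form J, which has the same characteristic polynomial as A) gives
  χ_A(x) = x^4 + 8*x^3 + 24*x^2 + 32*x + 16
which factors as (x + 2)^4. The eigenvalues (with algebraic multiplicities) are λ = -2 with multiplicity 4.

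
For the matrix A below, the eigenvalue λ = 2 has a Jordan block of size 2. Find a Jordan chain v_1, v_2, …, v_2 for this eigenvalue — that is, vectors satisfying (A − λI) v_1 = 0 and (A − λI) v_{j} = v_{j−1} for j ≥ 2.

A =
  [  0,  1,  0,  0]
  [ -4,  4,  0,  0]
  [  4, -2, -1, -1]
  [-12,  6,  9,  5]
A Jordan chain for λ = 2 of length 2:
v_1 = (-2, -4, 4, -12)ᵀ
v_2 = (1, 0, 0, 0)ᵀ

Let N = A − (2)·I. We want v_2 with N^2 v_2 = 0 but N^1 v_2 ≠ 0; then v_{j-1} := N · v_j for j = 2, …, 2.

Pick v_2 = (1, 0, 0, 0)ᵀ.
Then v_1 = N · v_2 = (-2, -4, 4, -12)ᵀ.

Sanity check: (A − (2)·I) v_1 = (0, 0, 0, 0)ᵀ = 0. ✓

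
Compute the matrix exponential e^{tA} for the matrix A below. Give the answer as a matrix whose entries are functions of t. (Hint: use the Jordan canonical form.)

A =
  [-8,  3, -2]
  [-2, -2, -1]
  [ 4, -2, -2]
e^{tA} =
  [t^2*exp(-4*t) - 4*t*exp(-4*t) + exp(-4*t), -t^2*exp(-4*t) + 3*t*exp(-4*t), t^2*exp(-4*t)/2 - 2*t*exp(-4*t)]
  [-2*t*exp(-4*t), 2*t*exp(-4*t) + exp(-4*t), -t*exp(-4*t)]
  [-2*t^2*exp(-4*t) + 4*t*exp(-4*t), 2*t^2*exp(-4*t) - 2*t*exp(-4*t), -t^2*exp(-4*t) + 2*t*exp(-4*t) + exp(-4*t)]

Strategy: write A = P · J · P⁻¹ where J is a Jordan canonical form, so e^{tA} = P · e^{tJ} · P⁻¹, and e^{tJ} can be computed block-by-block.

A has Jordan form
J =
  [-4,  1,  0]
  [ 0, -4,  1]
  [ 0,  0, -4]
(up to reordering of blocks).

Per-block formulas:
  For a 3×3 Jordan block J_3(-4): exp(t · J_3(-4)) = e^(-4t)·(I + t·N + (t^2/2)·N^2), where N is the 3×3 nilpotent shift.

After assembling e^{tJ} and conjugating by P, we get:

e^{tA} =
  [t^2*exp(-4*t) - 4*t*exp(-4*t) + exp(-4*t), -t^2*exp(-4*t) + 3*t*exp(-4*t), t^2*exp(-4*t)/2 - 2*t*exp(-4*t)]
  [-2*t*exp(-4*t), 2*t*exp(-4*t) + exp(-4*t), -t*exp(-4*t)]
  [-2*t^2*exp(-4*t) + 4*t*exp(-4*t), 2*t^2*exp(-4*t) - 2*t*exp(-4*t), -t^2*exp(-4*t) + 2*t*exp(-4*t) + exp(-4*t)]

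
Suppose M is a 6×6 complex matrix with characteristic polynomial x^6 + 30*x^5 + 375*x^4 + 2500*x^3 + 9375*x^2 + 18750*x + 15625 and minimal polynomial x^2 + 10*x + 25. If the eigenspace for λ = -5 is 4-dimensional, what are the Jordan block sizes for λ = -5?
Block sizes for λ = -5: [2, 2, 1, 1]

Step 1 — from the characteristic polynomial, algebraic multiplicity of λ = -5 is 6. From dim ker(M − (-5)·I) = 4, there are exactly 4 Jordan blocks for λ = -5.
Step 2 — from the minimal polynomial, the factor (x + 5)^2 tells us the largest block for λ = -5 has size 2.
Step 3 — with total size 6, 4 blocks, and largest block 2, the block sizes (in nonincreasing order) are [2, 2, 1, 1].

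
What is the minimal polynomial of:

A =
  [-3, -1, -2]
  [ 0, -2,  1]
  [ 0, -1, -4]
x^3 + 9*x^2 + 27*x + 27

The characteristic polynomial is χ_A(x) = (x + 3)^3, so the eigenvalues are known. The minimal polynomial is
  m_A(x) = Π_λ (x − λ)^{k_λ}
where k_λ is the size of the *largest* Jordan block for λ (equivalently, the smallest k with (A − λI)^k v = 0 for every generalised eigenvector v of λ).

  λ = -3: largest Jordan block has size 3, contributing (x + 3)^3

So m_A(x) = (x + 3)^3 = x^3 + 9*x^2 + 27*x + 27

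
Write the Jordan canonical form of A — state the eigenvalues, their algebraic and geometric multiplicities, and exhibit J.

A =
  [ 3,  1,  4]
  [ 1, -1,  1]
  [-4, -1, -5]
J_3(-1)

The characteristic polynomial is
  det(x·I − A) = x^3 + 3*x^2 + 3*x + 1 = (x + 1)^3

Eigenvalues and multiplicities (the geometric multiplicity of λ is n − rank(A − λI), which equals the number of Jordan blocks for λ):
  λ = -1: algebraic multiplicity = 3, geometric multiplicity = 1

Determining the block sizes for each eigenvalue:
  λ = -1: one block (gm = 1), so the single block has size am = 3 → block sizes [3]

Assembling the blocks gives a Jordan form
J =
  [-1,  1,  0]
  [ 0, -1,  1]
  [ 0,  0, -1]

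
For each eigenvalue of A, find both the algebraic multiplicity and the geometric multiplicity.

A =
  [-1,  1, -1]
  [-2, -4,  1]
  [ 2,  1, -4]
λ = -3: alg = 3, geom = 2

Step 1 — factor the characteristic polynomial to read off the algebraic multiplicities:
  χ_A(x) = (x + 3)^3

Step 2 — compute geometric multiplicities via the rank-nullity identity g(λ) = n − rank(A − λI):
  rank(A − (-3)·I) = 1, so dim ker(A − (-3)·I) = n − 1 = 2

Summary:
  λ = -3: algebraic multiplicity = 3, geometric multiplicity = 2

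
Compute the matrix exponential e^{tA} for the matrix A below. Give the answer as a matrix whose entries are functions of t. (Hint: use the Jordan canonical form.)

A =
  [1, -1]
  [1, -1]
e^{tA} =
  [t + 1, -t]
  [t, 1 - t]

Strategy: write A = P · J · P⁻¹ where J is a Jordan canonical form, so e^{tA} = P · e^{tJ} · P⁻¹, and e^{tJ} can be computed block-by-block.

A has Jordan form
J =
  [0, 1]
  [0, 0]
(up to reordering of blocks).

Per-block formulas:
  For a 2×2 Jordan block J_2(0): exp(t · J_2(0)) = e^(0t)·(I + t·N), where N is the 2×2 nilpotent shift.

After assembling e^{tJ} and conjugating by P, we get:

e^{tA} =
  [t + 1, -t]
  [t, 1 - t]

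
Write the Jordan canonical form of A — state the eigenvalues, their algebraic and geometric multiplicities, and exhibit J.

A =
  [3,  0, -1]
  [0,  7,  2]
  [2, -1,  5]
J_3(5)

The characteristic polynomial is
  det(x·I − A) = x^3 - 15*x^2 + 75*x - 125 = (x - 5)^3

Eigenvalues and multiplicities (the geometric multiplicity of λ is n − rank(A − λI), which equals the number of Jordan blocks for λ):
  λ = 5: algebraic multiplicity = 3, geometric multiplicity = 1

Determining the block sizes for each eigenvalue:
  λ = 5: one block (gm = 1), so the single block has size am = 3 → block sizes [3]

Assembling the blocks gives a Jordan form
J =
  [5, 1, 0]
  [0, 5, 1]
  [0, 0, 5]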